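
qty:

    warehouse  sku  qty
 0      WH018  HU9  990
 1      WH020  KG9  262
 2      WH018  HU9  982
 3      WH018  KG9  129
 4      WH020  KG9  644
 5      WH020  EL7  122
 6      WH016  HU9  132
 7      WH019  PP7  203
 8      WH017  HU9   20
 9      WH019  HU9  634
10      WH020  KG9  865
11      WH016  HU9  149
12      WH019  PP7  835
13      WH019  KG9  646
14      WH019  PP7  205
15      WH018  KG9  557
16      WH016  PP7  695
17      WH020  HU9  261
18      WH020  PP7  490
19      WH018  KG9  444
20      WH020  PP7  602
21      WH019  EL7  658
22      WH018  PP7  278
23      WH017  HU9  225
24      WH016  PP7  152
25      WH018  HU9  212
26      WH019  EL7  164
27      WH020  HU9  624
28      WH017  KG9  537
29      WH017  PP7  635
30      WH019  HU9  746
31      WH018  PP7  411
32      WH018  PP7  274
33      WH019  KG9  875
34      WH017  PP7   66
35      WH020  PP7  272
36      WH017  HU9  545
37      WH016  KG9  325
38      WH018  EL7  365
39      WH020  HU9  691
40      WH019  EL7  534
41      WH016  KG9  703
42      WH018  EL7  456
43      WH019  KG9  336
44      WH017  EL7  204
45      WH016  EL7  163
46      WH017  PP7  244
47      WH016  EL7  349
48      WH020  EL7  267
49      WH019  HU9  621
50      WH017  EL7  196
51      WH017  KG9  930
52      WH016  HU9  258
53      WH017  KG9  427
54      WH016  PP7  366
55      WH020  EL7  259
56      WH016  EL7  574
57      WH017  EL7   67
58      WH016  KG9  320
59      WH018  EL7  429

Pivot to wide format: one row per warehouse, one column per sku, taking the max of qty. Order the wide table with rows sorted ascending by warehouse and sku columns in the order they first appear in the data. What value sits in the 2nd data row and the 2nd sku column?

930

With rows sorted ascending by warehouse, row 2 is warehouse=WH017. sku columns in first-appearance order: HU9, KG9, EL7, PP7; column 2 is KG9.
Long rows with warehouse=WH017, sku=KG9: max(537, 930, 427) = 930.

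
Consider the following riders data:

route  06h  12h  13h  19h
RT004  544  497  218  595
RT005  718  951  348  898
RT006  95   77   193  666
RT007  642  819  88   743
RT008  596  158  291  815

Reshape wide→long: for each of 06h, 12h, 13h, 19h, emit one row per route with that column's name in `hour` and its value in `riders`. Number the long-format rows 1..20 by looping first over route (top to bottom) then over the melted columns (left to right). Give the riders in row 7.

20 rows total (5 × 4). Row 7: index ⌊(7-1)/4⌋ = 1 into route → RT005; (7-1) mod 4 = 2 into the melted columns → 13h.
So row 7 is (RT005, 13h, 348); riders = 348.

348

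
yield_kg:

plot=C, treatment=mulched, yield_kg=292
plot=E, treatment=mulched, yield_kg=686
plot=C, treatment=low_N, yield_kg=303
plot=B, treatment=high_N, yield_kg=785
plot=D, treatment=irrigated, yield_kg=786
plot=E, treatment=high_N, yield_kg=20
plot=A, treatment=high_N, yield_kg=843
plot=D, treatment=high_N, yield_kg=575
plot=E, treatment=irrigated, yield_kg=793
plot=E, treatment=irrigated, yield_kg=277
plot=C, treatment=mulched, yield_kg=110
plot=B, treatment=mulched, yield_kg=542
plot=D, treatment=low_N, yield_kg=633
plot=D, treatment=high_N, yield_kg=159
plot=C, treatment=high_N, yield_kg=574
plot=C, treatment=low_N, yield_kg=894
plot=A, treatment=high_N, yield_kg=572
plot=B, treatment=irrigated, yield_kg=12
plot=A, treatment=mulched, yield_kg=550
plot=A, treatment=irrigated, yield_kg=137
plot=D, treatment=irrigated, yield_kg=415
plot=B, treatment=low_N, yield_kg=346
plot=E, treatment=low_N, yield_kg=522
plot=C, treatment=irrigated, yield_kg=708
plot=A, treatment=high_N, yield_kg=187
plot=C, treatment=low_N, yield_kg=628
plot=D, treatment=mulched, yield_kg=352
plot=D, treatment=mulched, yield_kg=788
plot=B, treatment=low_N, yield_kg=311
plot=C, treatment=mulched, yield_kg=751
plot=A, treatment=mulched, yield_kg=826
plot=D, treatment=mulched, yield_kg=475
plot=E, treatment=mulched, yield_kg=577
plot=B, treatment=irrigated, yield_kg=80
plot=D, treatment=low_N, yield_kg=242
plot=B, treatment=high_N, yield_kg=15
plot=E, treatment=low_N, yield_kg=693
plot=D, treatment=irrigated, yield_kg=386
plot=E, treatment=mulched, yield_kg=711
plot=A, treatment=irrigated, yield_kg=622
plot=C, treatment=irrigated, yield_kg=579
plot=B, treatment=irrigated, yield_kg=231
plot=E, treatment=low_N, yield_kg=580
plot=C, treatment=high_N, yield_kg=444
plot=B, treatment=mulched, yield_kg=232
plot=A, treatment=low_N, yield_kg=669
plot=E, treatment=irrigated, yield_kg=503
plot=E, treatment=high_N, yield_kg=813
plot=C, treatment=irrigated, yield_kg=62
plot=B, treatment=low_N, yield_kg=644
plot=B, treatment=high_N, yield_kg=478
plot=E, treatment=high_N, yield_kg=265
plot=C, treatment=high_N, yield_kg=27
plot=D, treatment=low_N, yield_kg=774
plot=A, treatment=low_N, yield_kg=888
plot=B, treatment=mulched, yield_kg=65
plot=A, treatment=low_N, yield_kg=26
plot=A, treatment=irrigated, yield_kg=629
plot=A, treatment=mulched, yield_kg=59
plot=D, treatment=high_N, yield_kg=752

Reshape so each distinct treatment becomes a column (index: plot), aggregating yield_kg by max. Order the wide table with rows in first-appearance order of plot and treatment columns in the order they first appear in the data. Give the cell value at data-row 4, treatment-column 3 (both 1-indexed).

With rows in first-appearance order of plot, row 4 is plot=D. treatment columns in first-appearance order: mulched, low_N, high_N, irrigated; column 3 is high_N.
Long rows with plot=D, treatment=high_N: max(575, 159, 752) = 752.

752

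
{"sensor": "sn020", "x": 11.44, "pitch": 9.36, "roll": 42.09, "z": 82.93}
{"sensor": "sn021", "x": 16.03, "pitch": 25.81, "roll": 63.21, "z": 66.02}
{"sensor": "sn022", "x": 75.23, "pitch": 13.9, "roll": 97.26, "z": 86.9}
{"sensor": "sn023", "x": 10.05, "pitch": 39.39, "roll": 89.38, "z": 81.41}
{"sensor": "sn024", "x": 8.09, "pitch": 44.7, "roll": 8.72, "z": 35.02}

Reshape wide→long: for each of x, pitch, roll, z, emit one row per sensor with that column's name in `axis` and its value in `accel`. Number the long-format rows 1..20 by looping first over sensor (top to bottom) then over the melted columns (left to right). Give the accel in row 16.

20 rows total (5 × 4). Row 16: index ⌊(16-1)/4⌋ = 3 into sensor → sn023; (16-1) mod 4 = 3 into the melted columns → z.
So row 16 is (sn023, z, 81.41); accel = 81.41.

81.41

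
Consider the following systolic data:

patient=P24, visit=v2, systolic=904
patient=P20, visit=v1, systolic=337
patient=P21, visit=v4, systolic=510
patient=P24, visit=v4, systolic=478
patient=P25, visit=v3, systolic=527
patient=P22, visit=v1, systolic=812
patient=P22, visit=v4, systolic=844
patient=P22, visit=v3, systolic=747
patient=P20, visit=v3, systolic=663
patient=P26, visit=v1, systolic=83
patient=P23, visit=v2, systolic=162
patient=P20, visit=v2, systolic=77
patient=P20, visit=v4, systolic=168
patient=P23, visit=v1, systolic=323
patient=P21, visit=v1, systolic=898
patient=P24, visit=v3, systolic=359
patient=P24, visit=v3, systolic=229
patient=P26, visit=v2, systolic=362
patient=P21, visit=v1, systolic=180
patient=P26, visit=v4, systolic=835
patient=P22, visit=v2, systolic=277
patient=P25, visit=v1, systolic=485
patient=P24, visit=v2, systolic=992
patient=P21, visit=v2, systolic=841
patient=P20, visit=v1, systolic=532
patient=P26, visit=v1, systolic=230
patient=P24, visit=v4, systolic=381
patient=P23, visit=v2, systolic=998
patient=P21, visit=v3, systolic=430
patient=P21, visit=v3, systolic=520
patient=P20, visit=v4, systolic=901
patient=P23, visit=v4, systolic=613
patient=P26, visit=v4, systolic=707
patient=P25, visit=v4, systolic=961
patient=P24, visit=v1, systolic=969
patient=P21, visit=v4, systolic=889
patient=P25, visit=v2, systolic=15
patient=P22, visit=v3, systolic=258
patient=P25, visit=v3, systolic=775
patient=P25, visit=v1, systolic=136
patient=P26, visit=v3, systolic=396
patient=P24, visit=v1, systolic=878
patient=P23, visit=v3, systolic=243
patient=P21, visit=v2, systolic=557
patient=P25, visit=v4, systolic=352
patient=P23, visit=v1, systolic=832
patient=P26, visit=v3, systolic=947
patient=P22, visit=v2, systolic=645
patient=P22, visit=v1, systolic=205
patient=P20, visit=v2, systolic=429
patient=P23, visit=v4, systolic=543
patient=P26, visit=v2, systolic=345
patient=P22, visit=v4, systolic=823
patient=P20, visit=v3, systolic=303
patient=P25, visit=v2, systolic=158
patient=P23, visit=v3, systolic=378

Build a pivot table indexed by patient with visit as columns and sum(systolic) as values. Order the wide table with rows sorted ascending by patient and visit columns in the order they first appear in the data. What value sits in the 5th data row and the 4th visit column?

With rows sorted ascending by patient, row 5 is patient=P24. visit columns in first-appearance order: v2, v1, v4, v3; column 4 is v3.
Long rows with patient=P24, visit=v3: 359 + 229 = 588.

588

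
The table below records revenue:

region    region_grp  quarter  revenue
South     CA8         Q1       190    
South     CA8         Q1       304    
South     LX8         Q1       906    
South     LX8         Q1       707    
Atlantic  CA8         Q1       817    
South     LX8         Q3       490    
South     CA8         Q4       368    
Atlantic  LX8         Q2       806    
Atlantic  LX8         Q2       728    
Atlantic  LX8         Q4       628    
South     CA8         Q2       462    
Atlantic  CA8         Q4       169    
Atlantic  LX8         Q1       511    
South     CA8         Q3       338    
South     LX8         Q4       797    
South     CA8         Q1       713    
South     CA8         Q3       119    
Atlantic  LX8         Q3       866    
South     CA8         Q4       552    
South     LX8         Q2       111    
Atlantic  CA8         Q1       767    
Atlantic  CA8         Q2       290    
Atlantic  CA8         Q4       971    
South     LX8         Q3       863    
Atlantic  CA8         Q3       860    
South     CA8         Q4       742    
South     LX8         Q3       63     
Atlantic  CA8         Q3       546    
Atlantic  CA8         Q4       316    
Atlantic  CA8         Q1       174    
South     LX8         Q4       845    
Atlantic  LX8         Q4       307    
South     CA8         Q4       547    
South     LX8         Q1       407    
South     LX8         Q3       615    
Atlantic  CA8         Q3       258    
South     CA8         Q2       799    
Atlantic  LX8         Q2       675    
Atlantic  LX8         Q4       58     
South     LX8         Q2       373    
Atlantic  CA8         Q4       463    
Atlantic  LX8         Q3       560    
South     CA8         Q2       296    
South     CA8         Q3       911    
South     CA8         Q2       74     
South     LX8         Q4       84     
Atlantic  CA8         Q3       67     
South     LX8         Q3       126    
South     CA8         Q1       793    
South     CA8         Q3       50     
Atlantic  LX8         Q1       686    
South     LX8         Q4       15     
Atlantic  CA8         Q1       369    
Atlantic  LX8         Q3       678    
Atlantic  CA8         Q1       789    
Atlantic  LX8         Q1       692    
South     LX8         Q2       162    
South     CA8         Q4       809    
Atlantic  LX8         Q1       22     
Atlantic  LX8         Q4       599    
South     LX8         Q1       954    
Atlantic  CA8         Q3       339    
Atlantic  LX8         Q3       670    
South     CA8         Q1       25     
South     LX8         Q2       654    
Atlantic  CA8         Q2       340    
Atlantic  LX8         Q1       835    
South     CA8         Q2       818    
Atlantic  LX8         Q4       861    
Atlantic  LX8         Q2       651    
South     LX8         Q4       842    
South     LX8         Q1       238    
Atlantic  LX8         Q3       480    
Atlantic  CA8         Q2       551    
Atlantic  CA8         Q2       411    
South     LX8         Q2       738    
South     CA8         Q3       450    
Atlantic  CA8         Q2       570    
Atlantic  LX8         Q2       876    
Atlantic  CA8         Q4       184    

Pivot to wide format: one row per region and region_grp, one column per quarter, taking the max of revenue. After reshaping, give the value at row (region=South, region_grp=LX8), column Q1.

Rows with region=South, region_grp=LX8 and quarter=Q1: revenue values are 906, 707, 407, 954, 238.
max(906, 707, 407, 954, 238) = 954.

954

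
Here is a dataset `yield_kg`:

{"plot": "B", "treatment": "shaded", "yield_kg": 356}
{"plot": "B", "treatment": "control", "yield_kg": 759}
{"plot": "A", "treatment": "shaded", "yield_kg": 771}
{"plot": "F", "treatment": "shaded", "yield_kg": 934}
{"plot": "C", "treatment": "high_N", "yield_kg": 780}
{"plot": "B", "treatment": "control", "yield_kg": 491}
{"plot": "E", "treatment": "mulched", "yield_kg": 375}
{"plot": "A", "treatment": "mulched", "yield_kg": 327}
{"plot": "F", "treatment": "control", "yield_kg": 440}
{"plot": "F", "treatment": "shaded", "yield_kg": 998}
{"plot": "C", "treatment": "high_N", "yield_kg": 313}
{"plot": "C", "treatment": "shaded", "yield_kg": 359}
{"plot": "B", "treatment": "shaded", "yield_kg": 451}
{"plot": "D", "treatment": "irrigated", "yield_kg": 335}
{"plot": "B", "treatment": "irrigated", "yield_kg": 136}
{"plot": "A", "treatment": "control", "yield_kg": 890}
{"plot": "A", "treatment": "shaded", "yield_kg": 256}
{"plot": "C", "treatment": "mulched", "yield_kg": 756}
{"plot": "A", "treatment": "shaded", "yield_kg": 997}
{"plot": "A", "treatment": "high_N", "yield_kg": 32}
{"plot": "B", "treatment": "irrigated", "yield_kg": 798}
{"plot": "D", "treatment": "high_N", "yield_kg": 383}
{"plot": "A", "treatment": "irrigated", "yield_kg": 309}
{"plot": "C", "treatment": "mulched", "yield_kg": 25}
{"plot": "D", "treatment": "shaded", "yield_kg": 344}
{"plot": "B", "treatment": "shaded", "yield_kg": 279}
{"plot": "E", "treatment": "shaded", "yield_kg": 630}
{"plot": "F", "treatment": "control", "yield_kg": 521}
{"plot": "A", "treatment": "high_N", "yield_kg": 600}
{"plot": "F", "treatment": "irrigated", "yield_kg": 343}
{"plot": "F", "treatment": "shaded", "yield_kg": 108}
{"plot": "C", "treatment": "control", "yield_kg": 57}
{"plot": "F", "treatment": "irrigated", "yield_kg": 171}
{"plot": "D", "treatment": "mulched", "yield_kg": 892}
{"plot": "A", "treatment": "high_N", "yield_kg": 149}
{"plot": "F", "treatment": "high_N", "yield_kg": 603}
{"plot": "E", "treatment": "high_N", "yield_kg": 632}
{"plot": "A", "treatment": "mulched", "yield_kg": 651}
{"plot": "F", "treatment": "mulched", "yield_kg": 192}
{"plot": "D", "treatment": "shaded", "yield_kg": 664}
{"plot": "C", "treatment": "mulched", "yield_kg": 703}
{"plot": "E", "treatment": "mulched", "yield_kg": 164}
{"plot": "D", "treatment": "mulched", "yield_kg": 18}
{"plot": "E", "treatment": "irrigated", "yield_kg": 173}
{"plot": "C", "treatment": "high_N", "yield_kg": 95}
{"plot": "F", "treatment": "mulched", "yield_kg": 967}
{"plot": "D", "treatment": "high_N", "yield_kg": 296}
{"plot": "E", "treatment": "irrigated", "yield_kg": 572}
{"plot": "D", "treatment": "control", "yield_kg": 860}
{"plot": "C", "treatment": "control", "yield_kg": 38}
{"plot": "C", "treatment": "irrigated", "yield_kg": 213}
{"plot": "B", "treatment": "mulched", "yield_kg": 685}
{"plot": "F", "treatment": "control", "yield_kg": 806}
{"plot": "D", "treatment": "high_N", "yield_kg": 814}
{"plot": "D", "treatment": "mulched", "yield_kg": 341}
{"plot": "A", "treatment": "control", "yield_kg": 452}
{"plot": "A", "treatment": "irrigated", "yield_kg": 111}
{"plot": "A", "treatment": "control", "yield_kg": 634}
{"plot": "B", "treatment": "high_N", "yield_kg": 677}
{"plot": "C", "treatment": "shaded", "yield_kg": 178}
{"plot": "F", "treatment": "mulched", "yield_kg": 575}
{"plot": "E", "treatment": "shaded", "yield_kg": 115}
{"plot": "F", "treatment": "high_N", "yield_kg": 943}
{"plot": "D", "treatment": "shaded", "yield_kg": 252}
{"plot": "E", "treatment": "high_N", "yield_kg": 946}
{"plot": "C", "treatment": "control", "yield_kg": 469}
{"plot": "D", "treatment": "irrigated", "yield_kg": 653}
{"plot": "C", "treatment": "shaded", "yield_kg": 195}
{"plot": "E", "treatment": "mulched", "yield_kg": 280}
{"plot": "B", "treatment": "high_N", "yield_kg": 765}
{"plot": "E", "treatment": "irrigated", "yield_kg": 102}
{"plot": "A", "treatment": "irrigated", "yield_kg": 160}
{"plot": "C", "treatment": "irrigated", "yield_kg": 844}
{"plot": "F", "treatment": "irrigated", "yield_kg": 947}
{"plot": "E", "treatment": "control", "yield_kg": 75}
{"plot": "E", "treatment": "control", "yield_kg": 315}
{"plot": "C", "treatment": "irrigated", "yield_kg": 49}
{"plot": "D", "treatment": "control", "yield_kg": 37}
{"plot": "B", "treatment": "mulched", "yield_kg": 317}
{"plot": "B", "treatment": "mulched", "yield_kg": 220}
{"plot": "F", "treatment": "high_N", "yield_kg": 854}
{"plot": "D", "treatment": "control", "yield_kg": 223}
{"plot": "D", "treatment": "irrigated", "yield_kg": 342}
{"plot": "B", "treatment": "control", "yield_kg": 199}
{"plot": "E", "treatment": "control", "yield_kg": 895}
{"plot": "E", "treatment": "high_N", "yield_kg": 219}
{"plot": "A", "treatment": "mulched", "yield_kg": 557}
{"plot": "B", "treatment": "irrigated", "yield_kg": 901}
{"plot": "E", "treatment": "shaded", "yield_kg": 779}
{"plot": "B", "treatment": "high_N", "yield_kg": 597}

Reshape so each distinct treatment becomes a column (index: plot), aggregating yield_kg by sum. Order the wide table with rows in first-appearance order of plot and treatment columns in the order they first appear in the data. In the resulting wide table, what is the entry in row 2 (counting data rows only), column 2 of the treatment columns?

1976

With rows in first-appearance order of plot, row 2 is plot=A. treatment columns in first-appearance order: shaded, control, high_N, mulched, irrigated; column 2 is control.
Long rows with plot=A, treatment=control: 890 + 452 + 634 = 1976.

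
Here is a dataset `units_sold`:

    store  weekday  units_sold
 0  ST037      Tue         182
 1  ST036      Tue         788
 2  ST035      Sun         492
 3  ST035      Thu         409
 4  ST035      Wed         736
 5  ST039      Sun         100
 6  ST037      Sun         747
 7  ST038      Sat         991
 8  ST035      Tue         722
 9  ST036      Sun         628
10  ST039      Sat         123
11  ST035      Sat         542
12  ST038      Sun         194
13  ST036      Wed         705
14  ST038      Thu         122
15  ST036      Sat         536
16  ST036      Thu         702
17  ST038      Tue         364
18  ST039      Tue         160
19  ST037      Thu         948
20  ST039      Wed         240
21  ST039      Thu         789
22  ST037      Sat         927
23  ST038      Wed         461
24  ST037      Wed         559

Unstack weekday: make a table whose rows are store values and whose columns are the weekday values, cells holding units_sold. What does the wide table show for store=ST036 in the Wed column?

Wide layout: rows indexed by store, columns are the 5 distinct weekday values (Tue, Sun, Thu, Wed, Sat).
Cell (store=ST036, weekday=Wed) draws from the long row where store=ST036 and weekday=Wed, which has units_sold=705.

705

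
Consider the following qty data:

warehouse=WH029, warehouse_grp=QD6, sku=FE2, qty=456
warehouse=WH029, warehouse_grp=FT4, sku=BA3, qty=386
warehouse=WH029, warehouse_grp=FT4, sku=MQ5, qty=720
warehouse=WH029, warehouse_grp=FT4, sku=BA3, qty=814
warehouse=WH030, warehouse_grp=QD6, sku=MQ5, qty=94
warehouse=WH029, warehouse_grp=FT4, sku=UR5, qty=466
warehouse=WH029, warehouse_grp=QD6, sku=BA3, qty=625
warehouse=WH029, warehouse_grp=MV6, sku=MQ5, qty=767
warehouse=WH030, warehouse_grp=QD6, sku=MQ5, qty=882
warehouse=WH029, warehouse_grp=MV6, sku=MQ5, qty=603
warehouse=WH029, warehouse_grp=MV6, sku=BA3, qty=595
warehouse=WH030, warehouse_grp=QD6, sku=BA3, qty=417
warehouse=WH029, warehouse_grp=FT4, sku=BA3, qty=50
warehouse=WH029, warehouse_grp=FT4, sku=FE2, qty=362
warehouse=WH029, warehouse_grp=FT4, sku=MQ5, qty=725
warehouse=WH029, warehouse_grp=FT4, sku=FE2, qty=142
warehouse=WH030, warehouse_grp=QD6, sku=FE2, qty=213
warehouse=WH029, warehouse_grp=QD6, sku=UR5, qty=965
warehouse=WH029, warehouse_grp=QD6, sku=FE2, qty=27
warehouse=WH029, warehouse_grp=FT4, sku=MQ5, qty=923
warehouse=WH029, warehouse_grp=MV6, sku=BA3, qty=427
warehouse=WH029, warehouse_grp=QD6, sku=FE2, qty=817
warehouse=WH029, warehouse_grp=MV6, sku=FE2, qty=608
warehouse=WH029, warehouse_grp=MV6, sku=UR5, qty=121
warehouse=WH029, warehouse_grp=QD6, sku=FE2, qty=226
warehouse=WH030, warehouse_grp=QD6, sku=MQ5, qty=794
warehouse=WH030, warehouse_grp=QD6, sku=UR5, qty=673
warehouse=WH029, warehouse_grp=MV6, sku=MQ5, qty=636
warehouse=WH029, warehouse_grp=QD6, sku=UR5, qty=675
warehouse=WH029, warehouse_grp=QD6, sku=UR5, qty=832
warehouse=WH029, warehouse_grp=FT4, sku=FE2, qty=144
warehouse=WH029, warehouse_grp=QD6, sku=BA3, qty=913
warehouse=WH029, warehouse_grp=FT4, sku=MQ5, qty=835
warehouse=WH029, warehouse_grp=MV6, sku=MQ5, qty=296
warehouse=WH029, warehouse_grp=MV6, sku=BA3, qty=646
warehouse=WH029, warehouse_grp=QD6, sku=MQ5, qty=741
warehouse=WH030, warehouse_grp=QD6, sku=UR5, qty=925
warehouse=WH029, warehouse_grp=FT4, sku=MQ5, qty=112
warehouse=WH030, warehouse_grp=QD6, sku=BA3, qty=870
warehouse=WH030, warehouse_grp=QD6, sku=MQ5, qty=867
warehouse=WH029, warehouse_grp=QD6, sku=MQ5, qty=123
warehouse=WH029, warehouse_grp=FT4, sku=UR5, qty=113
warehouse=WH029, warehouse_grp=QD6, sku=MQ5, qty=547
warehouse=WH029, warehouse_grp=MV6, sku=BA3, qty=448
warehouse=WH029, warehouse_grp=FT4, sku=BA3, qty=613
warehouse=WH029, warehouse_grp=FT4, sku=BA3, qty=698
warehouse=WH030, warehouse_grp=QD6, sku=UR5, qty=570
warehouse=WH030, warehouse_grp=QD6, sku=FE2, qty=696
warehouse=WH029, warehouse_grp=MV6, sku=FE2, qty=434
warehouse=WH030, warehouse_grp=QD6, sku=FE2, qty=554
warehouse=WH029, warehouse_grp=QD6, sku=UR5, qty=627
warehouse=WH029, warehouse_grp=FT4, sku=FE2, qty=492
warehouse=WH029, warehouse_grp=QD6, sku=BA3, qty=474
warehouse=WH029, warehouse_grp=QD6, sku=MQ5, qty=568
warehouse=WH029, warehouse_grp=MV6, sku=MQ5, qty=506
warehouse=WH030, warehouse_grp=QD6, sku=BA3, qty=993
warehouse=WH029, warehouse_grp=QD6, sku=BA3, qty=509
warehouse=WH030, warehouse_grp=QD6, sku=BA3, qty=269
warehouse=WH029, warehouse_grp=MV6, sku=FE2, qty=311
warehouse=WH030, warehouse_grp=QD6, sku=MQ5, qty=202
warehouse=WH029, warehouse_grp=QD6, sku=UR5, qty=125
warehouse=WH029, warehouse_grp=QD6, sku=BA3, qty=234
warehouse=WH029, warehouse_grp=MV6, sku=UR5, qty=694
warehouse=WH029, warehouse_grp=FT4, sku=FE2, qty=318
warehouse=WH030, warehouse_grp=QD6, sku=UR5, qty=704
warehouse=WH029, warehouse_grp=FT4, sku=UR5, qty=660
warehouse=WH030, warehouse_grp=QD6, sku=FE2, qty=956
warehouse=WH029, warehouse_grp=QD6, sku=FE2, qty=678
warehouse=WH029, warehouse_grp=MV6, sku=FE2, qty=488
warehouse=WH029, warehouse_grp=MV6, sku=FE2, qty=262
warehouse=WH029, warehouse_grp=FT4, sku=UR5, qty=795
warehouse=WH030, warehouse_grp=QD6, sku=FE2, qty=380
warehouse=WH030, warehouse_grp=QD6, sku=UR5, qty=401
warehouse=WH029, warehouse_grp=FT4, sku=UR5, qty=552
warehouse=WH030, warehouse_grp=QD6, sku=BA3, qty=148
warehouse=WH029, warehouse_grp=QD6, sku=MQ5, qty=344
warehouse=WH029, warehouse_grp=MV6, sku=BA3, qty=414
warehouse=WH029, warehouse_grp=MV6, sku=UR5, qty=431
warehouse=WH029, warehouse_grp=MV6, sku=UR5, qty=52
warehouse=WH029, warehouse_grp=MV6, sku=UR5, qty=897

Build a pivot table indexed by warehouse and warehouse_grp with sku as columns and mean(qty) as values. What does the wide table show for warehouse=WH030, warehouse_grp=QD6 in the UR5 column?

Rows with warehouse=WH030, warehouse_grp=QD6 and sku=UR5: qty values are 673, 925, 570, 704, 401.
(673 + 925 + 570 + 704 + 401) / 5 = 654.60.

654.60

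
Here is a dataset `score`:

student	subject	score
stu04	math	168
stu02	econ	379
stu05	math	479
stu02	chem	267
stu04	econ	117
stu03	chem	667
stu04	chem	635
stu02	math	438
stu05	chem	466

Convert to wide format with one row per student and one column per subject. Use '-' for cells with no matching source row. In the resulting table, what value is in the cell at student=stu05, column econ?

No long-format row has student=stu05 and subject=econ, so the cell is -.

-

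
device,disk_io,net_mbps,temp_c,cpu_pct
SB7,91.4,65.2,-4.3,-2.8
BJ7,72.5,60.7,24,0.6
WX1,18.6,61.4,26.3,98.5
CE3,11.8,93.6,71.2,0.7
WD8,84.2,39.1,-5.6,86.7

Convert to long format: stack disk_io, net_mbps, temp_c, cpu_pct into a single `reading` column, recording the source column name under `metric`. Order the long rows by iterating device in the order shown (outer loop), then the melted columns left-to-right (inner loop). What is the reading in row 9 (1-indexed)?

20 rows total (5 × 4). Row 9: index ⌊(9-1)/4⌋ = 2 into device → WX1; (9-1) mod 4 = 0 into the melted columns → disk_io.
So row 9 is (WX1, disk_io, 18.6); reading = 18.6.

18.6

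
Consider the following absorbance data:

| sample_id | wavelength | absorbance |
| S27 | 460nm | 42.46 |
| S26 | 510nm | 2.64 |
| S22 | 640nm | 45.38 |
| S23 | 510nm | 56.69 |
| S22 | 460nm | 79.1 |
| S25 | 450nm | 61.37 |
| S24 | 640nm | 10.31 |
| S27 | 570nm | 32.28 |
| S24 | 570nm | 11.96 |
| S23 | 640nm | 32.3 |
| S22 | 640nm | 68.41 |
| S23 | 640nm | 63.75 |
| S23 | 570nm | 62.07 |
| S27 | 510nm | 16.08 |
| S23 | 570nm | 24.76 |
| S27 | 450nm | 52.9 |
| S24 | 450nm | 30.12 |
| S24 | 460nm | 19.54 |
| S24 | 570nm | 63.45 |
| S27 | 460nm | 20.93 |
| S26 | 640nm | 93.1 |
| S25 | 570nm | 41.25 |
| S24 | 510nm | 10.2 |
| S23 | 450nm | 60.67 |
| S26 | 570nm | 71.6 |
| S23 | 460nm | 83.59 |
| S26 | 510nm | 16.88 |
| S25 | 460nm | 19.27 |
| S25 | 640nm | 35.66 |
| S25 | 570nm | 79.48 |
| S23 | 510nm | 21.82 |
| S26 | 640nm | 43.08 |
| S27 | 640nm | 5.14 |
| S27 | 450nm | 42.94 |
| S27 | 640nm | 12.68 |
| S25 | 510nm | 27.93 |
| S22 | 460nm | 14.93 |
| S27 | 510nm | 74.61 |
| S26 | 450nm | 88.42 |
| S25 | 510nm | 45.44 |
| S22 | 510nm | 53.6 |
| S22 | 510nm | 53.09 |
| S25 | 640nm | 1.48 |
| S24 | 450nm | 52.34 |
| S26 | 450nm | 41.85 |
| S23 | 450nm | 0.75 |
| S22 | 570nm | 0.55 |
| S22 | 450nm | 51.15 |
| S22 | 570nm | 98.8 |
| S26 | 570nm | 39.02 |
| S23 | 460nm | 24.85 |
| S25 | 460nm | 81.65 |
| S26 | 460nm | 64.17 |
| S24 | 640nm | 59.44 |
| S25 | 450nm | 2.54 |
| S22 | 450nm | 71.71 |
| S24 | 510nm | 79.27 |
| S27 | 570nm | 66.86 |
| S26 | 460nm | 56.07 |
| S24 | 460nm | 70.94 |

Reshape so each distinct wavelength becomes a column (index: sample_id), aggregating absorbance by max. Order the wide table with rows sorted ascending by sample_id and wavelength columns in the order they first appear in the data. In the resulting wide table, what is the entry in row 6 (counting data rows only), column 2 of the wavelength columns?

With rows sorted ascending by sample_id, row 6 is sample_id=S27. wavelength columns in first-appearance order: 460nm, 510nm, 640nm, 450nm, 570nm; column 2 is 510nm.
Long rows with sample_id=S27, wavelength=510nm: max(16.08, 74.61) = 74.61.

74.61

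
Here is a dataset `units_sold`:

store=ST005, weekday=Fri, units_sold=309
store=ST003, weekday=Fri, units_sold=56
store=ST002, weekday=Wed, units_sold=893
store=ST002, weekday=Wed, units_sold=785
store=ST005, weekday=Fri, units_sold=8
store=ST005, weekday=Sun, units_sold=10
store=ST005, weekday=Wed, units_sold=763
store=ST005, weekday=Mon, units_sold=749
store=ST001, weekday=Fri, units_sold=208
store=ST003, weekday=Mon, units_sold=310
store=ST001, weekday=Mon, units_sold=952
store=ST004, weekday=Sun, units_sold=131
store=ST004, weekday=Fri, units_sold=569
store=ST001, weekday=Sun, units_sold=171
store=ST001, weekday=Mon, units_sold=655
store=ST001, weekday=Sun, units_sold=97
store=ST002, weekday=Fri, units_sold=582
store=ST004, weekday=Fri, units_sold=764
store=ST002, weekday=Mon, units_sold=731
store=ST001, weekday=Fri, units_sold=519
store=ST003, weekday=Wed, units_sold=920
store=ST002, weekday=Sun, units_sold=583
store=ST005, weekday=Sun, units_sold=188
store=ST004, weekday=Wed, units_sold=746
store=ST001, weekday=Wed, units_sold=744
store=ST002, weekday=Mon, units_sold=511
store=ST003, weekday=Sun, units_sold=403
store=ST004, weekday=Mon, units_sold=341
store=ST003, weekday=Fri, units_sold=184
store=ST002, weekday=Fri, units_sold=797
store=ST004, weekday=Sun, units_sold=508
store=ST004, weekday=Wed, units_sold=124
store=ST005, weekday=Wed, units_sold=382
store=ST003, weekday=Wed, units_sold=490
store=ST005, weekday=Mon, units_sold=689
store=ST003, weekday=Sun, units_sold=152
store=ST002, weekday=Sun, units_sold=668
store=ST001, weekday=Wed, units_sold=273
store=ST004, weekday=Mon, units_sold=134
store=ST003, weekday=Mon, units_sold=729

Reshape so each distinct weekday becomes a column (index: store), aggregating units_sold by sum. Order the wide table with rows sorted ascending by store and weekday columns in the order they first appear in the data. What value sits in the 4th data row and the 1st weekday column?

1333

With rows sorted ascending by store, row 4 is store=ST004. weekday columns in first-appearance order: Fri, Wed, Sun, Mon; column 1 is Fri.
Long rows with store=ST004, weekday=Fri: 569 + 764 = 1333.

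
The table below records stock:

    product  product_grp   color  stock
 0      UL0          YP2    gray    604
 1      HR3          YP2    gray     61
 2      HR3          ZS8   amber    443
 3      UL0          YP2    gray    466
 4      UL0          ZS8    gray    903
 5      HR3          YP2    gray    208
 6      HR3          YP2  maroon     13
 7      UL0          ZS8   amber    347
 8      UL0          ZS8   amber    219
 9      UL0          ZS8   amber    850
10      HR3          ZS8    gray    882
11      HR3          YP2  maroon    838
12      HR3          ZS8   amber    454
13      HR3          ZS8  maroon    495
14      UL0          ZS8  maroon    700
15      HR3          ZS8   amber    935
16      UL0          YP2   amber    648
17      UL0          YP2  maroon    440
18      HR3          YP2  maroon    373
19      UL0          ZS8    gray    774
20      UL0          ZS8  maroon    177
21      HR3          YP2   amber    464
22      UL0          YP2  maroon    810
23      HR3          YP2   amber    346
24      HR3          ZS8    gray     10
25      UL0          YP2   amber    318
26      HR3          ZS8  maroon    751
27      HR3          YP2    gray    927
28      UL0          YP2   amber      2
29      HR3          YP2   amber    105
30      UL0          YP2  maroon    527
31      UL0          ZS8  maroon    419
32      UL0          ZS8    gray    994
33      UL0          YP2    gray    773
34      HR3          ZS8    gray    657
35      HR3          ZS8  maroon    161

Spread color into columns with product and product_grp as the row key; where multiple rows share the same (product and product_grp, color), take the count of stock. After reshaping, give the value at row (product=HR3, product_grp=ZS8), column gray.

3

Rows with product=HR3, product_grp=ZS8 and color=gray: stock values are 882, 10, 657.
3 rows match — count = 3.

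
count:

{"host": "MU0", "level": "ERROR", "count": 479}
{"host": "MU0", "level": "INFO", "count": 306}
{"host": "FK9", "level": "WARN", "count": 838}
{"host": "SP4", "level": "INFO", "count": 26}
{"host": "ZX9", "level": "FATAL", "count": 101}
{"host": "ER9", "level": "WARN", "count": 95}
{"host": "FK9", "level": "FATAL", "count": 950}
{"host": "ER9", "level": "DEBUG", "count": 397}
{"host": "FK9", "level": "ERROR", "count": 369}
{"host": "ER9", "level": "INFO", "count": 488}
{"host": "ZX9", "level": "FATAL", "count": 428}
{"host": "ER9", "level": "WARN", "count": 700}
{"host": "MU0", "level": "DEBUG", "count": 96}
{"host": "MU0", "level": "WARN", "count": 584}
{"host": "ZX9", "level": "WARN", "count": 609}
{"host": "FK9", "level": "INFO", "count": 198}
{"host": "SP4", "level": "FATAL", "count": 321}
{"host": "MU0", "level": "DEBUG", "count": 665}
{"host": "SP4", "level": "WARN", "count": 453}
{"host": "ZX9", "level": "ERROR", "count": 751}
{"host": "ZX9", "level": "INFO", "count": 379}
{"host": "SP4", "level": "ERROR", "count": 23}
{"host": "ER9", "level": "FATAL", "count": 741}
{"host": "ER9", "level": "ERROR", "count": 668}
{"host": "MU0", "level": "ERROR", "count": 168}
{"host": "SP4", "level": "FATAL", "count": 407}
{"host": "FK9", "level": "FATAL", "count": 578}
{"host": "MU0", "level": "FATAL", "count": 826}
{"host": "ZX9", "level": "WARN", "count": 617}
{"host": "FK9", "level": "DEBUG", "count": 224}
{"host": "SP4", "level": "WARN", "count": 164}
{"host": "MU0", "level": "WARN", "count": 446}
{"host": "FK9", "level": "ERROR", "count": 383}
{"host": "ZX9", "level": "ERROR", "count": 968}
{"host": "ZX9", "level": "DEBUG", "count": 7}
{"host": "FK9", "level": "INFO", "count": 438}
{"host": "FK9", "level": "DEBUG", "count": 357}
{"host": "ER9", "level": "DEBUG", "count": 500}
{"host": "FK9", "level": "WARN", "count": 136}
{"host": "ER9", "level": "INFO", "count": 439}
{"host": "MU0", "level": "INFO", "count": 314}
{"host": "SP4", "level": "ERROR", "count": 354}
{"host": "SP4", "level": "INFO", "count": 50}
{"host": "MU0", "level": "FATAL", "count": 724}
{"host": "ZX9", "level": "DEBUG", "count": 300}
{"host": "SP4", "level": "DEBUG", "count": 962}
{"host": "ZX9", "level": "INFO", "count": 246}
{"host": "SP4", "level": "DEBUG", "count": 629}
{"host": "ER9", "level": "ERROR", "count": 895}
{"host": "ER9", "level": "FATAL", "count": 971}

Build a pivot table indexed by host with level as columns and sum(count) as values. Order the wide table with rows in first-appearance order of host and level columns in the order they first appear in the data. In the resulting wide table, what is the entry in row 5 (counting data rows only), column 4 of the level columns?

With rows in first-appearance order of host, row 5 is host=ER9. level columns in first-appearance order: ERROR, INFO, WARN, FATAL, DEBUG; column 4 is FATAL.
Long rows with host=ER9, level=FATAL: 741 + 971 = 1712.

1712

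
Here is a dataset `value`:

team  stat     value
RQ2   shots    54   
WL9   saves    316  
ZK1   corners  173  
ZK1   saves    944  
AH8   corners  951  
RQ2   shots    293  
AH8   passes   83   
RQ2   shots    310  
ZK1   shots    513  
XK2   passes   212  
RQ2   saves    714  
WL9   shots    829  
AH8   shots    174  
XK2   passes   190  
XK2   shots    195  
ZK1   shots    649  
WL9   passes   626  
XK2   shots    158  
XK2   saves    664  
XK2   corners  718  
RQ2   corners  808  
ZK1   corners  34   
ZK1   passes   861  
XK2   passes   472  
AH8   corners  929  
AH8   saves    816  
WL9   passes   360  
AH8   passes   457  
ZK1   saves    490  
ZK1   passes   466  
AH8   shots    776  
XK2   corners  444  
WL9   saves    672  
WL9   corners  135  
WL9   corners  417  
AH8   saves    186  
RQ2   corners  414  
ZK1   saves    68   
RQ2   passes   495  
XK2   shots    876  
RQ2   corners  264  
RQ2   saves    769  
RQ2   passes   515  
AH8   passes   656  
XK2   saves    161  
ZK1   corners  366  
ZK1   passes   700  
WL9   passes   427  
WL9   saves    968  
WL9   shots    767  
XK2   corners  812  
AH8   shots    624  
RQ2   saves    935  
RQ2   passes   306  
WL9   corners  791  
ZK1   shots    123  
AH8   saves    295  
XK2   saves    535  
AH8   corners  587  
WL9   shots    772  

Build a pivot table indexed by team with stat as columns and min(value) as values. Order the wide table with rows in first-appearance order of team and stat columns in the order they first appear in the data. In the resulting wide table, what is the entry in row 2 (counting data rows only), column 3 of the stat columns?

135

With rows in first-appearance order of team, row 2 is team=WL9. stat columns in first-appearance order: shots, saves, corners, passes; column 3 is corners.
Long rows with team=WL9, stat=corners: min(135, 417, 791) = 135.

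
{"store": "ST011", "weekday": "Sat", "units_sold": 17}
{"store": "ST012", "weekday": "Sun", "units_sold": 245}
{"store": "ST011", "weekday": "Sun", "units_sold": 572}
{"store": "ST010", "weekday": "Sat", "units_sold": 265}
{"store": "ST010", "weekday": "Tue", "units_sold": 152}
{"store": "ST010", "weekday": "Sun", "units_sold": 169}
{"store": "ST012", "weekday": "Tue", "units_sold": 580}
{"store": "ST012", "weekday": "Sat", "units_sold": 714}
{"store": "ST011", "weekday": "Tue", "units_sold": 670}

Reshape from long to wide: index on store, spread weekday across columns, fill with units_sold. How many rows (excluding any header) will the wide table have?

3 distinct store values → 3 rows.

3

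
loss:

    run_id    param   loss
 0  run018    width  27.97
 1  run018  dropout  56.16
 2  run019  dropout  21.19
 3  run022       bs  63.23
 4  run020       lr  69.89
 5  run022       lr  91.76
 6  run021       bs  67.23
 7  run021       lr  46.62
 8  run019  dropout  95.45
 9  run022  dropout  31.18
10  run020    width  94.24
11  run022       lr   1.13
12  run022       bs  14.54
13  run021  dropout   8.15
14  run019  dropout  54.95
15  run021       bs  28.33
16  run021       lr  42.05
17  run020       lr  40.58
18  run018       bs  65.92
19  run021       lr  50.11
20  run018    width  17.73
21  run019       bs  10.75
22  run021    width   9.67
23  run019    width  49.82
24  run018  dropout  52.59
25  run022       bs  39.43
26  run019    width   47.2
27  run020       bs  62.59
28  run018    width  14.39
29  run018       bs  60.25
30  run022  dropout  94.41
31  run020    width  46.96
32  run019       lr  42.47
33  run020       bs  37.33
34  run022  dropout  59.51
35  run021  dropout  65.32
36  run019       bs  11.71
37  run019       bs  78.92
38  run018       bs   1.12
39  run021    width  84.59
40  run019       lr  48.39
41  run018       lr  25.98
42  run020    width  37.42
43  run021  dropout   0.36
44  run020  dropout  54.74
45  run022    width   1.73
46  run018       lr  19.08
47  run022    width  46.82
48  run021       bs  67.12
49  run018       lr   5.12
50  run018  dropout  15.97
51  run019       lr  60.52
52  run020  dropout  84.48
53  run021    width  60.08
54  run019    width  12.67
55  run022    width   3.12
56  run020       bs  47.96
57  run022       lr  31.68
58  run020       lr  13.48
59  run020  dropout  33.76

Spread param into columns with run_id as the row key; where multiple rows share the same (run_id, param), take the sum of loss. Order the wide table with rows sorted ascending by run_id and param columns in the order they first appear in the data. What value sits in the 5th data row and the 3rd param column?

With rows sorted ascending by run_id, row 5 is run_id=run022. param columns in first-appearance order: width, dropout, bs, lr; column 3 is bs.
Long rows with run_id=run022, param=bs: 63.23 + 14.54 + 39.43 = 117.20.

117.20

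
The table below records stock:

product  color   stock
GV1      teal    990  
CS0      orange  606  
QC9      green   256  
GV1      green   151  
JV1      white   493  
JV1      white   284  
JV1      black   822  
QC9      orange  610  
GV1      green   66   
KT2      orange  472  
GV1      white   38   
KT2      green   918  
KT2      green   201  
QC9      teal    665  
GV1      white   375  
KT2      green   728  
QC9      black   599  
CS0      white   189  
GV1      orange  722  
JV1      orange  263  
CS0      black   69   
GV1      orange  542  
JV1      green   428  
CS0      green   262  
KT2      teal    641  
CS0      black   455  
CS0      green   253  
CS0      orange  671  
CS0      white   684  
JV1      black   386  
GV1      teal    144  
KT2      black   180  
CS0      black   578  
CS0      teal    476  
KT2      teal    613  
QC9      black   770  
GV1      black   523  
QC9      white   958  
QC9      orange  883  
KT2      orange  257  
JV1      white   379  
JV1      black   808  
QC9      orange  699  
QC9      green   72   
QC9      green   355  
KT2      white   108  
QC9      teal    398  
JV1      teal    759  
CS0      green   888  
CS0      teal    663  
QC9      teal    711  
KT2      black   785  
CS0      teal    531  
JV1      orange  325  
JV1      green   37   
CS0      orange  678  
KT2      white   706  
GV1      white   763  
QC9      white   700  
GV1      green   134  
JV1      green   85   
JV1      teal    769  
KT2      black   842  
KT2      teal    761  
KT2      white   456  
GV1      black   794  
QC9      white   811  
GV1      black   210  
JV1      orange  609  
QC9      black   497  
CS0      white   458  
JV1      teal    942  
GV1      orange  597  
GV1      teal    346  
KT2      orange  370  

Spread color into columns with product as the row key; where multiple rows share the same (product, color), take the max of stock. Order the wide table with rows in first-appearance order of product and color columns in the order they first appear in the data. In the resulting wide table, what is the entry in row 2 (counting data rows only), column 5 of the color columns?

578

With rows in first-appearance order of product, row 2 is product=CS0. color columns in first-appearance order: teal, orange, green, white, black; column 5 is black.
Long rows with product=CS0, color=black: max(69, 455, 578) = 578.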